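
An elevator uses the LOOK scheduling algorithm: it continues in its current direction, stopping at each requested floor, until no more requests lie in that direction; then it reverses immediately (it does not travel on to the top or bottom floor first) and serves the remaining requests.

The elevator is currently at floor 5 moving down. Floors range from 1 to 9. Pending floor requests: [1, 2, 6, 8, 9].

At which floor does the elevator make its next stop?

Answer: 2

Derivation:
Current floor: 5, direction: down
Requests above: [6, 8, 9]
Requests below: [1, 2]
Moving down and requests lie below → nearest below is max([1, 2]) = 2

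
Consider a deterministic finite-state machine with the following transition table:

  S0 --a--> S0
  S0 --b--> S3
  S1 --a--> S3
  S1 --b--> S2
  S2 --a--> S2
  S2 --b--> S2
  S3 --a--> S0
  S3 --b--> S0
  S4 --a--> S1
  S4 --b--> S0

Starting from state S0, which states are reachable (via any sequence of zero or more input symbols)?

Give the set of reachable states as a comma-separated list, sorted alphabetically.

BFS from S0:
  visit S0: S0--a-->S0 (seen), S0--b-->S3 (new)
  visit S3: S3--a-->S0 (seen), S3--b-->S0 (seen)

Answer: S0, S3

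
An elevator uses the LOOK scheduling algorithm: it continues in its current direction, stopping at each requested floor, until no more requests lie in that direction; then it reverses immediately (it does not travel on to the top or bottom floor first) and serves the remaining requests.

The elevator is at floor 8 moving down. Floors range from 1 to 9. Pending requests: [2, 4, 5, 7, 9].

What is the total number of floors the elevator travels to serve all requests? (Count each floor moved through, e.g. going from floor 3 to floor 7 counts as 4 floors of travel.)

Start at floor 8 moving down, LOOK stop order: [7, 5, 4, 2, 9]
  8 → 7: |7-8| = 1, total = 1
  7 → 5: |5-7| = 2, total = 3
  5 → 4: |4-5| = 1, total = 4
  4 → 2: |2-4| = 2, total = 6
  2 → 9: |9-2| = 7, total = 13

Answer: 13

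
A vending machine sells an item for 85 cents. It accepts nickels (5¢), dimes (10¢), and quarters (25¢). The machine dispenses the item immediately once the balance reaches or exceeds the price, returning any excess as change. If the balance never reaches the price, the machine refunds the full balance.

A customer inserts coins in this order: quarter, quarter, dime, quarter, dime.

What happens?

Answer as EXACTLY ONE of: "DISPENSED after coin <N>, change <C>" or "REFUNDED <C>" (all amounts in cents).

Answer: DISPENSED after coin 4, change 0

Derivation:
Price: 85¢
Coin 1 (quarter, 25¢): balance = 25¢
Coin 2 (quarter, 25¢): balance = 50¢
Coin 3 (dime, 10¢): balance = 60¢
Coin 4 (quarter, 25¢): balance = 85¢
  → balance >= price → DISPENSE, change = 85 - 85 = 0¢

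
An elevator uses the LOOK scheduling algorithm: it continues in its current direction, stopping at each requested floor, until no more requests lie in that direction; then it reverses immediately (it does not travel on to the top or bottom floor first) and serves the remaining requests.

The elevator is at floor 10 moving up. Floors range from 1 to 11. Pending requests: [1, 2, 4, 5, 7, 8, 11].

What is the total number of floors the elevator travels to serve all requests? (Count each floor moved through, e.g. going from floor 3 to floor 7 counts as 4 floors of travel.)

Start at floor 10 moving up, LOOK stop order: [11, 8, 7, 5, 4, 2, 1]
  10 → 11: |11-10| = 1, total = 1
  11 → 8: |8-11| = 3, total = 4
  8 → 7: |7-8| = 1, total = 5
  7 → 5: |5-7| = 2, total = 7
  5 → 4: |4-5| = 1, total = 8
  4 → 2: |2-4| = 2, total = 10
  2 → 1: |1-2| = 1, total = 11

Answer: 11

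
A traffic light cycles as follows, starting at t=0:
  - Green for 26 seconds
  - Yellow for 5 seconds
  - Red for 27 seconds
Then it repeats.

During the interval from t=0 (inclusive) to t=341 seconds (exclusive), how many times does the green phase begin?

Cycle = 26+5+27 = 58s
green phase starts at t = k*58 + 0 for k=0,1,2,...
Need k*58+0 < 341 → k < 5.879
k ∈ {0, ..., 5} → 6 starts

Answer: 6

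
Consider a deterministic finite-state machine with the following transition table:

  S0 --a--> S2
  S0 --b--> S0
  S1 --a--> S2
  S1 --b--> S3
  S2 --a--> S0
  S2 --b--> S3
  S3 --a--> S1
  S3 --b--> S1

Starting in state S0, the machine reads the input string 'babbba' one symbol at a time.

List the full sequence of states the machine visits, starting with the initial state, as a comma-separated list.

Answer: S0, S0, S2, S3, S1, S3, S1

Derivation:
Start: S0
  read 'b': S0 --b--> S0
  read 'a': S0 --a--> S2
  read 'b': S2 --b--> S3
  read 'b': S3 --b--> S1
  read 'b': S1 --b--> S3
  read 'a': S3 --a--> S1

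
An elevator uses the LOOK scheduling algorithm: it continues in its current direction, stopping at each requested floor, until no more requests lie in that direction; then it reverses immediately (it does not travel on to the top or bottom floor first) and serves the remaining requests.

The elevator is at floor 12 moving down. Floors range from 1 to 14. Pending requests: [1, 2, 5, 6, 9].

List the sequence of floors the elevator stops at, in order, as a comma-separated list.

Current: 12, moving DOWN
Serve below first (descending): [9, 6, 5, 2, 1]
Then reverse, serve above (ascending): []

Answer: 9, 6, 5, 2, 1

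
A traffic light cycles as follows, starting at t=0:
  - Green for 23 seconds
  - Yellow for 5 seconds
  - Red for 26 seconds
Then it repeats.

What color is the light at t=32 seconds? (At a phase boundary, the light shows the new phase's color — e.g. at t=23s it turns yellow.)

Cycle length = 23 + 5 + 26 = 54s
t = 32, phase_t = 32 mod 54 = 32
32 >= 28 → RED

Answer: red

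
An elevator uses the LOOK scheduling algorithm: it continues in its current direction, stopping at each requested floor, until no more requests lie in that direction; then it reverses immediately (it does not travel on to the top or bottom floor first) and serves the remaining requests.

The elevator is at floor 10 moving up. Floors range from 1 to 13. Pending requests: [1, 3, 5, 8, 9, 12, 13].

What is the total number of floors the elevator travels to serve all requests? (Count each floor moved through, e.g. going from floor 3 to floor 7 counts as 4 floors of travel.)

Start at floor 10 moving up, LOOK stop order: [12, 13, 9, 8, 5, 3, 1]
  10 → 12: |12-10| = 2, total = 2
  12 → 13: |13-12| = 1, total = 3
  13 → 9: |9-13| = 4, total = 7
  9 → 8: |8-9| = 1, total = 8
  8 → 5: |5-8| = 3, total = 11
  5 → 3: |3-5| = 2, total = 13
  3 → 1: |1-3| = 2, total = 15

Answer: 15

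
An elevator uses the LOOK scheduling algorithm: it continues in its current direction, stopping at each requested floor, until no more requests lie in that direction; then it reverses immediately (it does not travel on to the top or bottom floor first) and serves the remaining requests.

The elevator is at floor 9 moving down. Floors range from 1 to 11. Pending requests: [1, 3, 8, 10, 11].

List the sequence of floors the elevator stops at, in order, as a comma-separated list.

Current: 9, moving DOWN
Serve below first (descending): [8, 3, 1]
Then reverse, serve above (ascending): [10, 11]

Answer: 8, 3, 1, 10, 11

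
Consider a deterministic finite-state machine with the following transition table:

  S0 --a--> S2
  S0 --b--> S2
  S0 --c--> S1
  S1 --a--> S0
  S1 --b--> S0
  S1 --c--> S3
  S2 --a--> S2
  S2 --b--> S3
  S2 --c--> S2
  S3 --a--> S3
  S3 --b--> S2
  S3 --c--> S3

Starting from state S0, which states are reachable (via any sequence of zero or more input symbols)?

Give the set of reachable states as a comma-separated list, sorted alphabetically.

BFS from S0:
  visit S0: S0--a-->S2 (new), S0--b-->S2 (seen), S0--c-->S1 (new)
  visit S2: S2--a-->S2 (seen), S2--b-->S3 (new), S2--c-->S2 (seen)
  visit S1: S1--a-->S0 (seen), S1--b-->S0 (seen), S1--c-->S3 (seen)
  visit S3: S3--a-->S3 (seen), S3--b-->S2 (seen), S3--c-->S3 (seen)

Answer: S0, S1, S2, S3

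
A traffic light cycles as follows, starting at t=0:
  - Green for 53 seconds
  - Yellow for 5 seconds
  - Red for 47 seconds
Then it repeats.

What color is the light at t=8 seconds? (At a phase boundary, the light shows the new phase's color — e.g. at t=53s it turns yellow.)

Answer: green

Derivation:
Cycle length = 53 + 5 + 47 = 105s
t = 8, phase_t = 8 mod 105 = 8
8 < 53 (green end) → GREEN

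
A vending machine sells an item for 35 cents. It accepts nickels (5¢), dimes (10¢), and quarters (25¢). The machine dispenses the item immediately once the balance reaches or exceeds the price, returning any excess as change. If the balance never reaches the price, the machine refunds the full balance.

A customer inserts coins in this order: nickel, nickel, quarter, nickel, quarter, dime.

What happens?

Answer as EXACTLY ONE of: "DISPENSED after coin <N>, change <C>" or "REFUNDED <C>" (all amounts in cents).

Answer: DISPENSED after coin 3, change 0

Derivation:
Price: 35¢
Coin 1 (nickel, 5¢): balance = 5¢
Coin 2 (nickel, 5¢): balance = 10¢
Coin 3 (quarter, 25¢): balance = 35¢
  → balance >= price → DISPENSE, change = 35 - 35 = 0¢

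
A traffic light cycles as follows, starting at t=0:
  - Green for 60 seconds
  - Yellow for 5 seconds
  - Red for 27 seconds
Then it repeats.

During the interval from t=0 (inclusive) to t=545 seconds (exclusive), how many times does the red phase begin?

Cycle = 60+5+27 = 92s
red phase starts at t = k*92 + 65 for k=0,1,2,...
Need k*92+65 < 545 → k < 5.217
k ∈ {0, ..., 5} → 6 starts

Answer: 6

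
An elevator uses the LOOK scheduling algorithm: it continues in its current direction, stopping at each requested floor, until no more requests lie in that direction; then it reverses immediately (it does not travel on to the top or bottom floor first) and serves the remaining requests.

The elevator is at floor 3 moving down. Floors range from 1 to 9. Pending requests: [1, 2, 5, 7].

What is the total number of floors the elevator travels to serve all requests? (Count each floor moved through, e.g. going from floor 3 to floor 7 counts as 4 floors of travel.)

Start at floor 3 moving down, LOOK stop order: [2, 1, 5, 7]
  3 → 2: |2-3| = 1, total = 1
  2 → 1: |1-2| = 1, total = 2
  1 → 5: |5-1| = 4, total = 6
  5 → 7: |7-5| = 2, total = 8

Answer: 8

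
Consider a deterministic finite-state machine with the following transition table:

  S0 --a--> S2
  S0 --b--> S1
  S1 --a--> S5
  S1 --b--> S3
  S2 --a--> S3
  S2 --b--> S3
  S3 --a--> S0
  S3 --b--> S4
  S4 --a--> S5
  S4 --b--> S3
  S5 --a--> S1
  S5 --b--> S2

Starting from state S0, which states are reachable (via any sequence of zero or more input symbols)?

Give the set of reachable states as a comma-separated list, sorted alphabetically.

BFS from S0:
  visit S0: S0--a-->S2 (new), S0--b-->S1 (new)
  visit S2: S2--a-->S3 (new), S2--b-->S3 (seen)
  visit S1: S1--a-->S5 (new), S1--b-->S3 (seen)
  visit S3: S3--a-->S0 (seen), S3--b-->S4 (new)
  visit S5: S5--a-->S1 (seen), S5--b-->S2 (seen)
  visit S4: S4--a-->S5 (seen), S4--b-->S3 (seen)

Answer: S0, S1, S2, S3, S4, S5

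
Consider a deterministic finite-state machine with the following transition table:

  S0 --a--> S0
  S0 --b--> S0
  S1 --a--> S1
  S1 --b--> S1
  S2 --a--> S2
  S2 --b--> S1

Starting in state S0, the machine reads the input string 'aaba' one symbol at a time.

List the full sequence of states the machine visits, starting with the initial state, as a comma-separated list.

Start: S0
  read 'a': S0 --a--> S0
  read 'a': S0 --a--> S0
  read 'b': S0 --b--> S0
  read 'a': S0 --a--> S0

Answer: S0, S0, S0, S0, S0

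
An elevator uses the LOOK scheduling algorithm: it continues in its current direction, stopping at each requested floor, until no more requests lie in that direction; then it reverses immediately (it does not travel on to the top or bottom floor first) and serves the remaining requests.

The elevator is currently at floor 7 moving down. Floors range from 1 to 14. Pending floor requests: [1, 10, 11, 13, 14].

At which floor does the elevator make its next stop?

Answer: 1

Derivation:
Current floor: 7, direction: down
Requests above: [10, 11, 13, 14]
Requests below: [1]
Moving down and requests lie below → nearest below is max([1]) = 1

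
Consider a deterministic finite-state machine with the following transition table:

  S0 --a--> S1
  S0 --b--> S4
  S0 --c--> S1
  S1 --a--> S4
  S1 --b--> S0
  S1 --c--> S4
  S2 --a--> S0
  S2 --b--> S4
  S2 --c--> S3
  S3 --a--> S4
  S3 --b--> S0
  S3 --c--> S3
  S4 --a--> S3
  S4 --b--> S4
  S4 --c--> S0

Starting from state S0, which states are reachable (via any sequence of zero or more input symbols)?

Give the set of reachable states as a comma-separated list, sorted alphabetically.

BFS from S0:
  visit S0: S0--a-->S1 (new), S0--b-->S4 (new), S0--c-->S1 (seen)
  visit S1: S1--a-->S4 (seen), S1--b-->S0 (seen), S1--c-->S4 (seen)
  visit S4: S4--a-->S3 (new), S4--b-->S4 (seen), S4--c-->S0 (seen)
  visit S3: S3--a-->S4 (seen), S3--b-->S0 (seen), S3--c-->S3 (seen)

Answer: S0, S1, S3, S4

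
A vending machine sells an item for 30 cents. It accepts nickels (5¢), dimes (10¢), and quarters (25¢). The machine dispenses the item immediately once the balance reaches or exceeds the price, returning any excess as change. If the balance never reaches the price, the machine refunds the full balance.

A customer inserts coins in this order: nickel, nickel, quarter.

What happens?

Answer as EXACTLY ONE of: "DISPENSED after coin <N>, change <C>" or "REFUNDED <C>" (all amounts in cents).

Answer: DISPENSED after coin 3, change 5

Derivation:
Price: 30¢
Coin 1 (nickel, 5¢): balance = 5¢
Coin 2 (nickel, 5¢): balance = 10¢
Coin 3 (quarter, 25¢): balance = 35¢
  → balance >= price → DISPENSE, change = 35 - 30 = 5¢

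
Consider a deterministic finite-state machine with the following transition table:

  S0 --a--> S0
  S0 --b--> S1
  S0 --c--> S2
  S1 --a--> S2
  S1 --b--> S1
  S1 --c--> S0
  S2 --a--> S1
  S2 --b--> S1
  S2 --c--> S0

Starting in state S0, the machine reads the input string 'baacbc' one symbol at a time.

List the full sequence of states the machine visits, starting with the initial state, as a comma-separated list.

Answer: S0, S1, S2, S1, S0, S1, S0

Derivation:
Start: S0
  read 'b': S0 --b--> S1
  read 'a': S1 --a--> S2
  read 'a': S2 --a--> S1
  read 'c': S1 --c--> S0
  read 'b': S0 --b--> S1
  read 'c': S1 --c--> S0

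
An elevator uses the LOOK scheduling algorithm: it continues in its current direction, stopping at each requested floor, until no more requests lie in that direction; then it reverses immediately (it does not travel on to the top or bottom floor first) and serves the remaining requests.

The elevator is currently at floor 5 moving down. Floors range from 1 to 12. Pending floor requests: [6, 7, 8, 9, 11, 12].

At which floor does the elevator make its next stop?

Current floor: 5, direction: down
Requests above: [6, 7, 8, 9, 11, 12]
Requests below: []
Moving down but no requests below → reverse; nearest above is min([6, 7, 8, 9, 11, 12]) = 6

Answer: 6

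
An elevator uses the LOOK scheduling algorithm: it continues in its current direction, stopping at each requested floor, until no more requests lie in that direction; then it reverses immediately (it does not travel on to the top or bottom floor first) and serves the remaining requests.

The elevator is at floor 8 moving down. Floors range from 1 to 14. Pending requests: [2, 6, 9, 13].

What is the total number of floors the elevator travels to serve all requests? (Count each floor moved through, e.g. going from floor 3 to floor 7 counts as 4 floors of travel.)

Answer: 17

Derivation:
Start at floor 8 moving down, LOOK stop order: [6, 2, 9, 13]
  8 → 6: |6-8| = 2, total = 2
  6 → 2: |2-6| = 4, total = 6
  2 → 9: |9-2| = 7, total = 13
  9 → 13: |13-9| = 4, total = 17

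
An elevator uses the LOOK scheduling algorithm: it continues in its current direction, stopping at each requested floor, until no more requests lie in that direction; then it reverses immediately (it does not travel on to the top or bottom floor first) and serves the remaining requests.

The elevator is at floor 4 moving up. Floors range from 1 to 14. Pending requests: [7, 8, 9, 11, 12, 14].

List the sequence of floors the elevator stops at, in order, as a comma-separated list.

Answer: 7, 8, 9, 11, 12, 14

Derivation:
Current: 4, moving UP
Serve above first (ascending): [7, 8, 9, 11, 12, 14]
Then reverse, serve below (descending): []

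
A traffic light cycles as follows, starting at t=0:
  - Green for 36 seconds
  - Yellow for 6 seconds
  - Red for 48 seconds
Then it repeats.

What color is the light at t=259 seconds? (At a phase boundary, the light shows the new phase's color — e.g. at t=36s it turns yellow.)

Cycle length = 36 + 6 + 48 = 90s
t = 259, phase_t = 259 mod 90 = 79
79 >= 42 → RED

Answer: red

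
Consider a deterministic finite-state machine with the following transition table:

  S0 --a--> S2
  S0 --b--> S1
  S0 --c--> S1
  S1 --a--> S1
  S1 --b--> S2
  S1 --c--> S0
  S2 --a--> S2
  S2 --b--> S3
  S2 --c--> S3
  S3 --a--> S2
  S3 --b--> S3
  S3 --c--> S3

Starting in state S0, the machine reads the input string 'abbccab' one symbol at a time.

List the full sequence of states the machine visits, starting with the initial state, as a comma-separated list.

Start: S0
  read 'a': S0 --a--> S2
  read 'b': S2 --b--> S3
  read 'b': S3 --b--> S3
  read 'c': S3 --c--> S3
  read 'c': S3 --c--> S3
  read 'a': S3 --a--> S2
  read 'b': S2 --b--> S3

Answer: S0, S2, S3, S3, S3, S3, S2, S3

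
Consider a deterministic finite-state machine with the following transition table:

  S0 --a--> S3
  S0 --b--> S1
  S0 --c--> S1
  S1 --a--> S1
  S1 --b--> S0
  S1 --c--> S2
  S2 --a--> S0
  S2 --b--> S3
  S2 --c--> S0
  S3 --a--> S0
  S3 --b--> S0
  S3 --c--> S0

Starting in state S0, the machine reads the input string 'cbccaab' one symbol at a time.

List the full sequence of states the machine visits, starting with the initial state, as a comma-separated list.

Start: S0
  read 'c': S0 --c--> S1
  read 'b': S1 --b--> S0
  read 'c': S0 --c--> S1
  read 'c': S1 --c--> S2
  read 'a': S2 --a--> S0
  read 'a': S0 --a--> S3
  read 'b': S3 --b--> S0

Answer: S0, S1, S0, S1, S2, S0, S3, S0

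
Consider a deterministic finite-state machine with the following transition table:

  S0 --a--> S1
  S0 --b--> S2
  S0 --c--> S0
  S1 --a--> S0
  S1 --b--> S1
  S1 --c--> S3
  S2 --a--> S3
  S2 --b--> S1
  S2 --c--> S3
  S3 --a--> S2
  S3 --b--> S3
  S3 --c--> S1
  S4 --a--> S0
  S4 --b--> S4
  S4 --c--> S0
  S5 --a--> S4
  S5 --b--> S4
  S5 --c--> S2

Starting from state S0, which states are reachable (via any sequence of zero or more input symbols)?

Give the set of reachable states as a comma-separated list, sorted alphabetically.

Answer: S0, S1, S2, S3

Derivation:
BFS from S0:
  visit S0: S0--a-->S1 (new), S0--b-->S2 (new), S0--c-->S0 (seen)
  visit S1: S1--a-->S0 (seen), S1--b-->S1 (seen), S1--c-->S3 (new)
  visit S2: S2--a-->S3 (seen), S2--b-->S1 (seen), S2--c-->S3 (seen)
  visit S3: S3--a-->S2 (seen), S3--b-->S3 (seen), S3--c-->S1 (seen)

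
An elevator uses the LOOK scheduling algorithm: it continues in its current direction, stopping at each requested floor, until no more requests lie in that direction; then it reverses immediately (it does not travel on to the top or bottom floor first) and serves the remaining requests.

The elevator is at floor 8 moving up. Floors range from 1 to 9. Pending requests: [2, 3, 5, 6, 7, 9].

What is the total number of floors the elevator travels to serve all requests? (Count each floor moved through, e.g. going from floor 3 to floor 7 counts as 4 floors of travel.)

Start at floor 8 moving up, LOOK stop order: [9, 7, 6, 5, 3, 2]
  8 → 9: |9-8| = 1, total = 1
  9 → 7: |7-9| = 2, total = 3
  7 → 6: |6-7| = 1, total = 4
  6 → 5: |5-6| = 1, total = 5
  5 → 3: |3-5| = 2, total = 7
  3 → 2: |2-3| = 1, total = 8

Answer: 8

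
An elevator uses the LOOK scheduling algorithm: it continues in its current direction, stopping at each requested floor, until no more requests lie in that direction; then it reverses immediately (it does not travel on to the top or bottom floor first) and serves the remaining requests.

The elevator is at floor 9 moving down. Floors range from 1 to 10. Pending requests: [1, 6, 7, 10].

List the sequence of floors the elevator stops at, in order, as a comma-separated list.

Answer: 7, 6, 1, 10

Derivation:
Current: 9, moving DOWN
Serve below first (descending): [7, 6, 1]
Then reverse, serve above (ascending): [10]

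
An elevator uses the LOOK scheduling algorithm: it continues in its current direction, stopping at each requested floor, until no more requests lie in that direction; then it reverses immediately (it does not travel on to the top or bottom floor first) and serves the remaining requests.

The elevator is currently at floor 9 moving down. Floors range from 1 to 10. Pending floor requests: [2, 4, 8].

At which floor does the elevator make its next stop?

Current floor: 9, direction: down
Requests above: []
Requests below: [2, 4, 8]
Moving down and requests lie below → nearest below is max([2, 4, 8]) = 8

Answer: 8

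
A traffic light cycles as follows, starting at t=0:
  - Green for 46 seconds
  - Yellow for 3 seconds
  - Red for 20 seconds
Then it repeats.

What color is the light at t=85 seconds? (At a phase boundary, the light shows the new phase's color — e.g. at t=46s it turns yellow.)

Cycle length = 46 + 3 + 20 = 69s
t = 85, phase_t = 85 mod 69 = 16
16 < 46 (green end) → GREEN

Answer: green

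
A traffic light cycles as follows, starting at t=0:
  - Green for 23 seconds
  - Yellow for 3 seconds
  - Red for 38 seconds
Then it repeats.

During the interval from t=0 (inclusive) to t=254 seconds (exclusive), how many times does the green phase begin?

Answer: 4

Derivation:
Cycle = 23+3+38 = 64s
green phase starts at t = k*64 + 0 for k=0,1,2,...
Need k*64+0 < 254 → k < 3.969
k ∈ {0, ..., 3} → 4 starts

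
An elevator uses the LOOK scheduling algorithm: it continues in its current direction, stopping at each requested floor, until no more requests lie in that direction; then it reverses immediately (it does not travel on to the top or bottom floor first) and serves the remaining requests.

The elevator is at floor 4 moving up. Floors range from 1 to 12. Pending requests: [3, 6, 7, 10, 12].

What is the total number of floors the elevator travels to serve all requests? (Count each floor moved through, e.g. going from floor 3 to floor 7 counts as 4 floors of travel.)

Start at floor 4 moving up, LOOK stop order: [6, 7, 10, 12, 3]
  4 → 6: |6-4| = 2, total = 2
  6 → 7: |7-6| = 1, total = 3
  7 → 10: |10-7| = 3, total = 6
  10 → 12: |12-10| = 2, total = 8
  12 → 3: |3-12| = 9, total = 17

Answer: 17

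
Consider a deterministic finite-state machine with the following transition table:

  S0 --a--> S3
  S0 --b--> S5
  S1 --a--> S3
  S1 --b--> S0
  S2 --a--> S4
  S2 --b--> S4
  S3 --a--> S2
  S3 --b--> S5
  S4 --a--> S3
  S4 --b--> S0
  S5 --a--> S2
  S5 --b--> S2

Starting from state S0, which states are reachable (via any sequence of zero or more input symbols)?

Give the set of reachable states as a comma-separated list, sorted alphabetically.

Answer: S0, S2, S3, S4, S5

Derivation:
BFS from S0:
  visit S0: S0--a-->S3 (new), S0--b-->S5 (new)
  visit S3: S3--a-->S2 (new), S3--b-->S5 (seen)
  visit S5: S5--a-->S2 (seen), S5--b-->S2 (seen)
  visit S2: S2--a-->S4 (new), S2--b-->S4 (seen)
  visit S4: S4--a-->S3 (seen), S4--b-->S0 (seen)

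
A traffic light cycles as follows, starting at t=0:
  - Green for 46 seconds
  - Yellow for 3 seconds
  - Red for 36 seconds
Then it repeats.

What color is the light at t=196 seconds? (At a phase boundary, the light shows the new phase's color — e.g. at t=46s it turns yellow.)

Answer: green

Derivation:
Cycle length = 46 + 3 + 36 = 85s
t = 196, phase_t = 196 mod 85 = 26
26 < 46 (green end) → GREEN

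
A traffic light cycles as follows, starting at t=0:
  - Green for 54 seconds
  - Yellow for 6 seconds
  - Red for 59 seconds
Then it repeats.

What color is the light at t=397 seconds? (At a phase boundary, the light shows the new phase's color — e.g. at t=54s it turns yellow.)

Answer: green

Derivation:
Cycle length = 54 + 6 + 59 = 119s
t = 397, phase_t = 397 mod 119 = 40
40 < 54 (green end) → GREEN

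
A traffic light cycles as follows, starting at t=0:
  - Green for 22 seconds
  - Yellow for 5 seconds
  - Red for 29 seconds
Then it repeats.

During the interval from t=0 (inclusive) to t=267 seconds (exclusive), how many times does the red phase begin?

Answer: 5

Derivation:
Cycle = 22+5+29 = 56s
red phase starts at t = k*56 + 27 for k=0,1,2,...
Need k*56+27 < 267 → k < 4.286
k ∈ {0, ..., 4} → 5 starts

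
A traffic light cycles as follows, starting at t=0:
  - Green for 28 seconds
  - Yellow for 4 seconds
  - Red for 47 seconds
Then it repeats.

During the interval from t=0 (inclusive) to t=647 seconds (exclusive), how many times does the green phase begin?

Cycle = 28+4+47 = 79s
green phase starts at t = k*79 + 0 for k=0,1,2,...
Need k*79+0 < 647 → k < 8.190
k ∈ {0, ..., 8} → 9 starts

Answer: 9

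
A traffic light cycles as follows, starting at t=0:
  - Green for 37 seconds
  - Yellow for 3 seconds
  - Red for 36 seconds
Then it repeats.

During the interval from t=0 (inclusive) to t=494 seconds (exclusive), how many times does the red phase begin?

Cycle = 37+3+36 = 76s
red phase starts at t = k*76 + 40 for k=0,1,2,...
Need k*76+40 < 494 → k < 5.974
k ∈ {0, ..., 5} → 6 starts

Answer: 6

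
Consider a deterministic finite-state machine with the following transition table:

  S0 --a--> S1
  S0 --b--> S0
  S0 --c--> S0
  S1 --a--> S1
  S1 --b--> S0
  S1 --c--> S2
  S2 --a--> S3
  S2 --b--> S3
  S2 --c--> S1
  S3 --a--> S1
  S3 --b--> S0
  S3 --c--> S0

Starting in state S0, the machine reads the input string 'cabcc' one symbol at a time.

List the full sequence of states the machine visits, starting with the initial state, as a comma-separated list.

Start: S0
  read 'c': S0 --c--> S0
  read 'a': S0 --a--> S1
  read 'b': S1 --b--> S0
  read 'c': S0 --c--> S0
  read 'c': S0 --c--> S0

Answer: S0, S0, S1, S0, S0, S0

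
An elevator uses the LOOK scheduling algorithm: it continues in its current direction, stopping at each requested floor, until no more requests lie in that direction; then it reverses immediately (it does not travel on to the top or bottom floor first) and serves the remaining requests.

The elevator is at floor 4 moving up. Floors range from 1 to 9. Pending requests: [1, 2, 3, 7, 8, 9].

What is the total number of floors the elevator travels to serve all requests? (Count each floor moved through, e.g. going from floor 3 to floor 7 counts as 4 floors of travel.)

Start at floor 4 moving up, LOOK stop order: [7, 8, 9, 3, 2, 1]
  4 → 7: |7-4| = 3, total = 3
  7 → 8: |8-7| = 1, total = 4
  8 → 9: |9-8| = 1, total = 5
  9 → 3: |3-9| = 6, total = 11
  3 → 2: |2-3| = 1, total = 12
  2 → 1: |1-2| = 1, total = 13

Answer: 13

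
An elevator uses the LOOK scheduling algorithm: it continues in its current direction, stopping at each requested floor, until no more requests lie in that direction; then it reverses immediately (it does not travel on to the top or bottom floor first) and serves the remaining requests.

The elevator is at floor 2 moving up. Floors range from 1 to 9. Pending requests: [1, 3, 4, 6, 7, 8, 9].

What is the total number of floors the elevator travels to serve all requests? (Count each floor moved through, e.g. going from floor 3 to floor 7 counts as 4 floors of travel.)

Start at floor 2 moving up, LOOK stop order: [3, 4, 6, 7, 8, 9, 1]
  2 → 3: |3-2| = 1, total = 1
  3 → 4: |4-3| = 1, total = 2
  4 → 6: |6-4| = 2, total = 4
  6 → 7: |7-6| = 1, total = 5
  7 → 8: |8-7| = 1, total = 6
  8 → 9: |9-8| = 1, total = 7
  9 → 1: |1-9| = 8, total = 15

Answer: 15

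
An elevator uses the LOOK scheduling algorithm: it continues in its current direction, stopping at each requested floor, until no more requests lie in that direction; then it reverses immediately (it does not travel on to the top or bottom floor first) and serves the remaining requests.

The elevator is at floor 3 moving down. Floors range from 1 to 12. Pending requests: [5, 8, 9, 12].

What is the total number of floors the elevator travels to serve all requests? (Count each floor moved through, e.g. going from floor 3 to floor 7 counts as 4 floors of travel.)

Start at floor 3 moving down, LOOK stop order: [5, 8, 9, 12]
  3 → 5: |5-3| = 2, total = 2
  5 → 8: |8-5| = 3, total = 5
  8 → 9: |9-8| = 1, total = 6
  9 → 12: |12-9| = 3, total = 9

Answer: 9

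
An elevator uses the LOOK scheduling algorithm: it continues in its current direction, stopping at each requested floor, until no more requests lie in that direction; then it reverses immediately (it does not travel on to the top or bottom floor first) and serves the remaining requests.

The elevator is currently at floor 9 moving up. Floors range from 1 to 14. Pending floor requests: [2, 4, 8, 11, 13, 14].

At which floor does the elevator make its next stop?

Current floor: 9, direction: up
Requests above: [11, 13, 14]
Requests below: [2, 4, 8]
Moving up and requests lie above → nearest above is min([11, 13, 14]) = 11

Answer: 11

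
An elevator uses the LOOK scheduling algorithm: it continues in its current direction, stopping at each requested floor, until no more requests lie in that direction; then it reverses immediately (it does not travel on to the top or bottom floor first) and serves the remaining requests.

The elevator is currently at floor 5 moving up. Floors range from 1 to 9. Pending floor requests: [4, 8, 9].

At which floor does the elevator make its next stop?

Current floor: 5, direction: up
Requests above: [8, 9]
Requests below: [4]
Moving up and requests lie above → nearest above is min([8, 9]) = 8

Answer: 8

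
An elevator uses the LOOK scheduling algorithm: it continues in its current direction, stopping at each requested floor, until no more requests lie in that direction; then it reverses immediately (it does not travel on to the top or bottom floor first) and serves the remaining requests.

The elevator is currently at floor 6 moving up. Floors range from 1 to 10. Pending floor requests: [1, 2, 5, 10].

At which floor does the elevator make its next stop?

Current floor: 6, direction: up
Requests above: [10]
Requests below: [1, 2, 5]
Moving up and requests lie above → nearest above is min([10]) = 10

Answer: 10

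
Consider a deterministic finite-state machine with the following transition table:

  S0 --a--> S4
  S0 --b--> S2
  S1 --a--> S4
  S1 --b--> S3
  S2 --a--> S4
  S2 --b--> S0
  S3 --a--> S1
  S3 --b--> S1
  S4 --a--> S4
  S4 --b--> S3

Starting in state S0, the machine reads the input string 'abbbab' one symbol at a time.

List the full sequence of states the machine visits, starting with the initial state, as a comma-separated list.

Answer: S0, S4, S3, S1, S3, S1, S3

Derivation:
Start: S0
  read 'a': S0 --a--> S4
  read 'b': S4 --b--> S3
  read 'b': S3 --b--> S1
  read 'b': S1 --b--> S3
  read 'a': S3 --a--> S1
  read 'b': S1 --b--> S3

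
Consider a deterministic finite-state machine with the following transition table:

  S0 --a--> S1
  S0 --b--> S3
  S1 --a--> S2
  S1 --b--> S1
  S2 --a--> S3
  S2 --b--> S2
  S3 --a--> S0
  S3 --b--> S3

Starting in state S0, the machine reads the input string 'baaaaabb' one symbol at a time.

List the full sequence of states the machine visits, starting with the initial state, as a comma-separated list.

Answer: S0, S3, S0, S1, S2, S3, S0, S3, S3

Derivation:
Start: S0
  read 'b': S0 --b--> S3
  read 'a': S3 --a--> S0
  read 'a': S0 --a--> S1
  read 'a': S1 --a--> S2
  read 'a': S2 --a--> S3
  read 'a': S3 --a--> S0
  read 'b': S0 --b--> S3
  read 'b': S3 --b--> S3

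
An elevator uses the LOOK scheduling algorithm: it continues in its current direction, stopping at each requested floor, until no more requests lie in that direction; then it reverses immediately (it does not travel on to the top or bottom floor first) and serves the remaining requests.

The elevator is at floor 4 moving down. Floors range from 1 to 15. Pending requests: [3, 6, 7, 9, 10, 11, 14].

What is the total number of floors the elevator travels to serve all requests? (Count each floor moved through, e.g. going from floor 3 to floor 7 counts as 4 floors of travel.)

Start at floor 4 moving down, LOOK stop order: [3, 6, 7, 9, 10, 11, 14]
  4 → 3: |3-4| = 1, total = 1
  3 → 6: |6-3| = 3, total = 4
  6 → 7: |7-6| = 1, total = 5
  7 → 9: |9-7| = 2, total = 7
  9 → 10: |10-9| = 1, total = 8
  10 → 11: |11-10| = 1, total = 9
  11 → 14: |14-11| = 3, total = 12

Answer: 12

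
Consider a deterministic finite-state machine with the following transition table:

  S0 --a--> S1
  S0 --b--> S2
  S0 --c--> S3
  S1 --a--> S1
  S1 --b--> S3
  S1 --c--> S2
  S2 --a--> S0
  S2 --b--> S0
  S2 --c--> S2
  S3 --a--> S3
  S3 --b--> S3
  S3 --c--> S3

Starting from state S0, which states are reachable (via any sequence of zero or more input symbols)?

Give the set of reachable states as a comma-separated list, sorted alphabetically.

BFS from S0:
  visit S0: S0--a-->S1 (new), S0--b-->S2 (new), S0--c-->S3 (new)
  visit S1: S1--a-->S1 (seen), S1--b-->S3 (seen), S1--c-->S2 (seen)
  visit S2: S2--a-->S0 (seen), S2--b-->S0 (seen), S2--c-->S2 (seen)
  visit S3: S3--a-->S3 (seen), S3--b-->S3 (seen), S3--c-->S3 (seen)

Answer: S0, S1, S2, S3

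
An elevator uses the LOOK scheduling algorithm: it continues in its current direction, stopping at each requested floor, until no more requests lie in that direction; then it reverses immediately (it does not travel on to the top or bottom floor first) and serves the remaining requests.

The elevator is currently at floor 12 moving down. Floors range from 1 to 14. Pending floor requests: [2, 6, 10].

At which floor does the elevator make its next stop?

Current floor: 12, direction: down
Requests above: []
Requests below: [2, 6, 10]
Moving down and requests lie below → nearest below is max([2, 6, 10]) = 10

Answer: 10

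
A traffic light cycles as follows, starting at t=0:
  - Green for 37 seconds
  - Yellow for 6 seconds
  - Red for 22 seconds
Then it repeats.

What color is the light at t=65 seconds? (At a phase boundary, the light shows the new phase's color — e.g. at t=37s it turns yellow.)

Answer: green

Derivation:
Cycle length = 37 + 6 + 22 = 65s
t = 65, phase_t = 65 mod 65 = 0
0 < 37 (green end) → GREEN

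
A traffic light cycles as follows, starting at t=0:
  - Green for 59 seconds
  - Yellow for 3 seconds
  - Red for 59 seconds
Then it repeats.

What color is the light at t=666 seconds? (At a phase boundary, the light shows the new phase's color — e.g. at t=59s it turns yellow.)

Cycle length = 59 + 3 + 59 = 121s
t = 666, phase_t = 666 mod 121 = 61
59 <= 61 < 62 (yellow end) → YELLOW

Answer: yellow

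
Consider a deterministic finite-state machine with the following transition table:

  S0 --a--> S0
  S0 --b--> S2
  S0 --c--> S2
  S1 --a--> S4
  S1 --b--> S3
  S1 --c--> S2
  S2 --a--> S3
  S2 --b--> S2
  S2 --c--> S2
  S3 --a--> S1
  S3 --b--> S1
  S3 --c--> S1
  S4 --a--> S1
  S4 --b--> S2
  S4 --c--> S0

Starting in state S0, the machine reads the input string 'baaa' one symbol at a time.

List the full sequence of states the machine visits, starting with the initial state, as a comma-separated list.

Start: S0
  read 'b': S0 --b--> S2
  read 'a': S2 --a--> S3
  read 'a': S3 --a--> S1
  read 'a': S1 --a--> S4

Answer: S0, S2, S3, S1, S4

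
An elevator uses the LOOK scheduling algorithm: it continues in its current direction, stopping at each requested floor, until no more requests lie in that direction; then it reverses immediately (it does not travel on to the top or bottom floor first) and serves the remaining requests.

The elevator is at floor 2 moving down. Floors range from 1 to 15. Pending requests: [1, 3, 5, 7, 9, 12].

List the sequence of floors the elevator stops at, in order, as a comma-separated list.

Answer: 1, 3, 5, 7, 9, 12

Derivation:
Current: 2, moving DOWN
Serve below first (descending): [1]
Then reverse, serve above (ascending): [3, 5, 7, 9, 12]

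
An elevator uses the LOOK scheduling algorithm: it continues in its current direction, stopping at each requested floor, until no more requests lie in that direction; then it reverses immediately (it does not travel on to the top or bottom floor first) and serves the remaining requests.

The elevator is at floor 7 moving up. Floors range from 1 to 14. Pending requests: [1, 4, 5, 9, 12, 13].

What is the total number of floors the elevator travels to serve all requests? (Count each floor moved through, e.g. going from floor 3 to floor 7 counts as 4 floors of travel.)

Answer: 18

Derivation:
Start at floor 7 moving up, LOOK stop order: [9, 12, 13, 5, 4, 1]
  7 → 9: |9-7| = 2, total = 2
  9 → 12: |12-9| = 3, total = 5
  12 → 13: |13-12| = 1, total = 6
  13 → 5: |5-13| = 8, total = 14
  5 → 4: |4-5| = 1, total = 15
  4 → 1: |1-4| = 3, total = 18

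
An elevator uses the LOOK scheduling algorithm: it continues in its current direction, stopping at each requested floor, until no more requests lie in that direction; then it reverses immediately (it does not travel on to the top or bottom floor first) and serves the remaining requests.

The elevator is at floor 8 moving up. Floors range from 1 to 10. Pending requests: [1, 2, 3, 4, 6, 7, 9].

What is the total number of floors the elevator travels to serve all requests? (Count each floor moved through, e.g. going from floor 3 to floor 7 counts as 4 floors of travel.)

Start at floor 8 moving up, LOOK stop order: [9, 7, 6, 4, 3, 2, 1]
  8 → 9: |9-8| = 1, total = 1
  9 → 7: |7-9| = 2, total = 3
  7 → 6: |6-7| = 1, total = 4
  6 → 4: |4-6| = 2, total = 6
  4 → 3: |3-4| = 1, total = 7
  3 → 2: |2-3| = 1, total = 8
  2 → 1: |1-2| = 1, total = 9

Answer: 9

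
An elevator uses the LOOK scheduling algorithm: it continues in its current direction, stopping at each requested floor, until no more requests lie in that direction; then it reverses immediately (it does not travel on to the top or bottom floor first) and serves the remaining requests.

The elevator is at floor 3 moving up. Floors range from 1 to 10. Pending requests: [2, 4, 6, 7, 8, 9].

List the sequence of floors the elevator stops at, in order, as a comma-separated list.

Answer: 4, 6, 7, 8, 9, 2

Derivation:
Current: 3, moving UP
Serve above first (ascending): [4, 6, 7, 8, 9]
Then reverse, serve below (descending): [2]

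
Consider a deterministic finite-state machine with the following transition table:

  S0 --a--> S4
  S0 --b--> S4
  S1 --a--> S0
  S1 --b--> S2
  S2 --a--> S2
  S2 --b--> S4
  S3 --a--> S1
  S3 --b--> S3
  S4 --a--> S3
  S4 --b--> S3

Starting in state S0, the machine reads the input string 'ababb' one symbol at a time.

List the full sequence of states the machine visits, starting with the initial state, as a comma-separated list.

Answer: S0, S4, S3, S1, S2, S4

Derivation:
Start: S0
  read 'a': S0 --a--> S4
  read 'b': S4 --b--> S3
  read 'a': S3 --a--> S1
  read 'b': S1 --b--> S2
  read 'b': S2 --b--> S4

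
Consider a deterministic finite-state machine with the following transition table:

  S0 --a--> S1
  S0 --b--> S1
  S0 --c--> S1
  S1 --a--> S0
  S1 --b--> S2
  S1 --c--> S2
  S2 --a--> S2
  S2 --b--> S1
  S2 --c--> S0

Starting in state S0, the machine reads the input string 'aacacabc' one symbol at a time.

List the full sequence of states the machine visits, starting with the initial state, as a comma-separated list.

Answer: S0, S1, S0, S1, S0, S1, S0, S1, S2

Derivation:
Start: S0
  read 'a': S0 --a--> S1
  read 'a': S1 --a--> S0
  read 'c': S0 --c--> S1
  read 'a': S1 --a--> S0
  read 'c': S0 --c--> S1
  read 'a': S1 --a--> S0
  read 'b': S0 --b--> S1
  read 'c': S1 --c--> S2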